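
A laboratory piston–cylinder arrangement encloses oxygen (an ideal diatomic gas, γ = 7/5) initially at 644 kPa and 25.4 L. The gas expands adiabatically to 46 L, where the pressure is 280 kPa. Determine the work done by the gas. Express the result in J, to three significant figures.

Adiabatic: W = (P₁V₁ − P₂V₂)/(γ − 1) with γ = 7/5.
P₁V₁ = 16358 J, P₂V₂ = 12880 J.
W = (16358 − 12880) / 0.4 = 8694 J.

W ≈ 8690 J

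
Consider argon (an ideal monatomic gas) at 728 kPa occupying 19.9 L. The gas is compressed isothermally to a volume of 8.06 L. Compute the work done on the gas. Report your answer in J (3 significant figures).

Isothermal: W = nRT ln(V₂/V₁) = P₁V₁ ln(V₂/V₁).
P₁V₁ = (728 kPa)(19.9 L) = 14487 J.
W = 14487 × ln(8.06/19.9) = 14487 × -0.9038
W_by_gas = -13094 J; work on gas = −W_by = 13094 J.

W ≈ 13100 J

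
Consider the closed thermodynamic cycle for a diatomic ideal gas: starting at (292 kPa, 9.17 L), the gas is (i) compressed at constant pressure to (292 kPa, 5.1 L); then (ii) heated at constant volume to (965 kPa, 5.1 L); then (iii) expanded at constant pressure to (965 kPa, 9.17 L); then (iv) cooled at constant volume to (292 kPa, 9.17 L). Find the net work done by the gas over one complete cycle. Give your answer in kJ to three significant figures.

Constant-volume legs do no work.
W(i) = (292)(5.1 − 9.17) = -1188 J; W(iii) = (965)(9.17 − 5.1) = 3928 J.
W_net = -1188 + 3928 = 2739 J (the clockwise enclosed area).

W_net ≈ 2.74 kJ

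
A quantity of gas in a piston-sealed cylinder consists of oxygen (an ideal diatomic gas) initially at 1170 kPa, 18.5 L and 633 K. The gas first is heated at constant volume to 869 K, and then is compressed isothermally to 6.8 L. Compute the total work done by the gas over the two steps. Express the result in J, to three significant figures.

Step 1 (isochoric): W = 0 (constant volume).
After step 1: P = 1606 kPa (V unchanged).
Step 2 (isothermal): W = P₁V₁ ln(V₂/V₁) = (29715) ln(6.8/18.5) = -29740 J.
W_total = 0 − 29740 = -29740 J.

W_total ≈ -29700 J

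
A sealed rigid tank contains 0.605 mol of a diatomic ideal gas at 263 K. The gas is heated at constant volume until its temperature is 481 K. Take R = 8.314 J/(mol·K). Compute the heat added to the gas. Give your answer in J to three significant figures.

Constant volume ⇒ W = 0, so Q = ΔU = nCᵥΔT with Cᵥ = 5R/2 = 20.79 J/(mol·K).
ΔU = (0.605)(20.79)(481 − 263) = 2741 J.

Q ≈ 2740 J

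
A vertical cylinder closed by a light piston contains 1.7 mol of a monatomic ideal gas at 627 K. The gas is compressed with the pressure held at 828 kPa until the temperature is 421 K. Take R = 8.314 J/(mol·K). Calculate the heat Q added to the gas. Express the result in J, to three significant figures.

Isobaric: W = nRΔT = (1.7)(8.314)(-206) = -2912 J.
ΔU = nCᵥΔT with Cᵥ = 3R/2: ΔU = (1.7)(12.47)(-206) = -4367 J.
Q = ΔU + W = -4367 − 2912 = -7279 J.

Q ≈ -7280 J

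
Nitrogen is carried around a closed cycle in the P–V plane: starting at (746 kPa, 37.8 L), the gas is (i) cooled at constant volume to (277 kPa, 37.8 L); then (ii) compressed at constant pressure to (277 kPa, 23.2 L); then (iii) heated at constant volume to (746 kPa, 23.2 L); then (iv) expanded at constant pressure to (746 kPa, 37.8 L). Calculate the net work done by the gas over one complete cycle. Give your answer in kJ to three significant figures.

W_net ≈ 6.85 kJ

Constant-volume legs do no work.
W(ii) = (277)(23.2 − 37.8) = -4044 J; W(iv) = (746)(37.8 − 23.2) = 10892 J.
W_net = -4044 + 10892 = 6847 J (the clockwise enclosed area).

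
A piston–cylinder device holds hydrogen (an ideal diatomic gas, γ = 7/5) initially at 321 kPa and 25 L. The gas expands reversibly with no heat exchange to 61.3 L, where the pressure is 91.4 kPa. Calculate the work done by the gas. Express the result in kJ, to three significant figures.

Adiabatic: W = (P₁V₁ − P₂V₂)/(γ − 1) with γ = 7/5.
P₁V₁ = 8025 J, P₂V₂ = 5603 J.
W = (8025 − 5603) / 0.4 = 6055 J.

W ≈ 6.06 kJ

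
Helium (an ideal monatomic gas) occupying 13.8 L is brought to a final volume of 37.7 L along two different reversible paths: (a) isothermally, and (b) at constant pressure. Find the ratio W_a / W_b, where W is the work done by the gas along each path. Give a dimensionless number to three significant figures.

Path (a) isothermal: W = P₁V₁ ln(V₂/V₁) → W_a/(P₁V₁) = 1.005.
Path (b) isobaric: W = P₁(V₂ − V₁) → W_b/(P₁V₁) = 1.732.
W_a / W_b = 1.005 / 1.732 = 0.5803.

W_a / W_b ≈ 0.580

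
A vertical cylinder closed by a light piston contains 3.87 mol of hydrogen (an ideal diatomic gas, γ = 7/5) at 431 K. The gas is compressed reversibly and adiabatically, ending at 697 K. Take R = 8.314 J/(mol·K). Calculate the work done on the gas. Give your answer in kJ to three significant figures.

Adiabatic ⇒ Q = 0, so W_by = −ΔU = nCᵥ(T₁ − T₂).
Cᵥ = 5R/2 = 20.79 J/(mol·K).
W = (3.87)(20.79)(431 − 697) = -21396 J.
Work on gas = −W_by = 21396 J.

W ≈ 21.4 kJ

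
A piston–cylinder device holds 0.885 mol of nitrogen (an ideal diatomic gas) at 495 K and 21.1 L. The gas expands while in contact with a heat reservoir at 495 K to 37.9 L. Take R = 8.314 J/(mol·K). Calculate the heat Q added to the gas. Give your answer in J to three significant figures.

Isothermal ⇒ ΔU = 0, so Q = W = nRT ln(V₂/V₁).
Q = (0.885)(8.314)(495) ln(37.9/21.1) = 3642 × 0.5857 = 2133 J.

Q ≈ 2130 J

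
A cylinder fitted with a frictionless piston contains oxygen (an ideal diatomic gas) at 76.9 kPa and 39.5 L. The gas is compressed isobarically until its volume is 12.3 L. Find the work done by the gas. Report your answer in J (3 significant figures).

Isobaric: W = P ΔV.
W = (76.9 kPa)(12.3 − 39.5 L) = (76.9)(-27.2) = -2092 J.

W ≈ -2090 J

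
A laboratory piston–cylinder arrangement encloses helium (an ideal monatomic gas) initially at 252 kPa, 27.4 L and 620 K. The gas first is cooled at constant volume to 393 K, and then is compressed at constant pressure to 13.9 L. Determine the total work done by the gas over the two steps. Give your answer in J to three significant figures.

Step 1 (isochoric): W = 0 (constant volume).
After step 1: P = 159.7 kPa (V unchanged).
Step 2 (isobaric): W = PΔV = (159.7 kPa)(13.9 − 27.4 L) = -2156 J.
W_total = 0 − 2156 = -2156 J.

W_total ≈ -2160 J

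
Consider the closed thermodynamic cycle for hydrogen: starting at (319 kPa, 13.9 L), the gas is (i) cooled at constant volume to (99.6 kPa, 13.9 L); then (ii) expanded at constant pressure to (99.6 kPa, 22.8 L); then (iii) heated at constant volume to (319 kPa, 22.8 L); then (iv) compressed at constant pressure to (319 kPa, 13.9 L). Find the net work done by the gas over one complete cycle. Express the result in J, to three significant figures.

W_net ≈ -1950 J

Constant-volume legs do no work.
W(ii) = (99.6)(22.8 − 13.9) = 886.4 J; W(iv) = (319)(13.9 − 22.8) = -2839 J.
W_net = 886.4 − 2839 = -1953 J (the counter-clockwise enclosed area).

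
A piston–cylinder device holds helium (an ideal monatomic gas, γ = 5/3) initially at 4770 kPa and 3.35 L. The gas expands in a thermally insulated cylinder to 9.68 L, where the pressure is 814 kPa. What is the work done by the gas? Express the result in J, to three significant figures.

Adiabatic: W = (P₁V₁ − P₂V₂)/(γ − 1) with γ = 5/3.
P₁V₁ = 15980 J, P₂V₂ = 7880 J.
W = (15980 − 7880) / 0.6667 = 12150 J.

W ≈ 12100 J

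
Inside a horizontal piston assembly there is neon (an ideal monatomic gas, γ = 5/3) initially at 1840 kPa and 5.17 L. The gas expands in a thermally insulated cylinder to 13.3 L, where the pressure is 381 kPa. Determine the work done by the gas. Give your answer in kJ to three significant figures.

Adiabatic: W = (P₁V₁ − P₂V₂)/(γ − 1) with γ = 5/3.
P₁V₁ = 9513 J, P₂V₂ = 5067 J.
W = (9513 − 5067) / 0.6667 = 6668 J.

W ≈ 6.67 kJ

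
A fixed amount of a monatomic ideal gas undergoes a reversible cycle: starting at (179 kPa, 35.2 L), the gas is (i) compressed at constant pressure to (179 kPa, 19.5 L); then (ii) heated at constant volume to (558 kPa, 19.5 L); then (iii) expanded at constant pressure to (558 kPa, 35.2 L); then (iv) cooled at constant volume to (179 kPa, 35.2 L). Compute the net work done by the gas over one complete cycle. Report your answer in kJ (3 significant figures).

W_net ≈ 5.95 kJ

Constant-volume legs do no work.
W(i) = (179)(19.5 − 35.2) = -2810 J; W(iii) = (558)(35.2 − 19.5) = 8761 J.
W_net = -2810 + 8761 = 5950 J (the clockwise enclosed area).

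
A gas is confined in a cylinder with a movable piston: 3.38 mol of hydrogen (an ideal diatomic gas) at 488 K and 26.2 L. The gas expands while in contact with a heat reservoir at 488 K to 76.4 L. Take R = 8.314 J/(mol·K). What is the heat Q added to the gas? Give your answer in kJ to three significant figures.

Q ≈ 14.7 kJ

Isothermal ⇒ ΔU = 0, so Q = W = nRT ln(V₂/V₁).
Q = (3.38)(8.314)(488) ln(76.4/26.2) = 13713 × 1.07 = 14676 J.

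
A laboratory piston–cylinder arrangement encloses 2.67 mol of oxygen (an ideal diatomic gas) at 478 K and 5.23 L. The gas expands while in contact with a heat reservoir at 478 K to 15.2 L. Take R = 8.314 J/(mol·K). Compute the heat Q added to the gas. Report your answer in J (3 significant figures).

Isothermal ⇒ ΔU = 0, so Q = W = nRT ln(V₂/V₁).
Q = (2.67)(8.314)(478) ln(15.2/5.23) = 10611 × 1.067 = 11321 J.

Q ≈ 11300 J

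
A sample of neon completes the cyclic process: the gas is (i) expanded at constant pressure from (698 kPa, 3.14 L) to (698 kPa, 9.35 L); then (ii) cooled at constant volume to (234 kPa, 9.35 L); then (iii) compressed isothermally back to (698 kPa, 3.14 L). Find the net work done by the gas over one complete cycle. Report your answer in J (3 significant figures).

Leg (i): W = PΔV = (698)(9.35 − 3.14) = 4335 J.
Leg (ii): W = 0.
Leg (iii): W = PᵢVᵢ ln(V_f/Vᵢ) = (2188) ln(3.14/9.35) = -2387 J.
W_net = 4335 − 2387 = 1947 J.

W_net ≈ 1950 J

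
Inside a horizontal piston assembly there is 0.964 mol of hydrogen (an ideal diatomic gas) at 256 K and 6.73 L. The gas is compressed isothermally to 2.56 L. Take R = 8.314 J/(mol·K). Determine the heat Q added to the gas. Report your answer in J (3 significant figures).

Q ≈ -1980 J

Isothermal ⇒ ΔU = 0, so Q = W = nRT ln(V₂/V₁).
Q = (0.964)(8.314)(256) ln(2.56/6.73) = 2052 × -0.9666 = -1983 J.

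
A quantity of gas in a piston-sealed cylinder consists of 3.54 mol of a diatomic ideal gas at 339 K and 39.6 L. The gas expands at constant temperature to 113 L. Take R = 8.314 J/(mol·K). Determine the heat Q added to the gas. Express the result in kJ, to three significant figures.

Q ≈ 10.5 kJ

Isothermal ⇒ ΔU = 0, so Q = W = nRT ln(V₂/V₁).
Q = (3.54)(8.314)(339) ln(113/39.6) = 9977 × 1.049 = 10462 J.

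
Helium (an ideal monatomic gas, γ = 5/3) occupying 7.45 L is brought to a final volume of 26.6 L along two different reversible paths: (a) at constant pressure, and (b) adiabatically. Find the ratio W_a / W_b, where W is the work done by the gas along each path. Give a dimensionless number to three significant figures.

Path (a) isobaric: W = P₁(V₂ − V₁) → W_a/(P₁V₁) = 2.57.
Path (b) adiabatic: W = P₁V₁(1 − (V₁/V₂)^(γ−1))/(γ−1) → W_b/(P₁V₁) = 0.8579.
W_a / W_b = 2.57 / 0.8579 = 2.996.

W_a / W_b ≈ 3.00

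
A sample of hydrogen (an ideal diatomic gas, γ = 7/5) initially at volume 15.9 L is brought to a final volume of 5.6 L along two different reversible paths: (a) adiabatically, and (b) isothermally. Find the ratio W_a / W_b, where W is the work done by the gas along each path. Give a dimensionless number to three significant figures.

W_a / W_b ≈ 1.24

Path (a) adiabatic: W = P₁V₁(1 − (V₁/V₂)^(γ−1))/(γ−1) → W_a/(P₁V₁) = -1.295.
Path (b) isothermal: W = P₁V₁ ln(V₂/V₁) → W_b/(P₁V₁) = -1.044.
W_a / W_b = -1.295 / -1.044 = 1.241.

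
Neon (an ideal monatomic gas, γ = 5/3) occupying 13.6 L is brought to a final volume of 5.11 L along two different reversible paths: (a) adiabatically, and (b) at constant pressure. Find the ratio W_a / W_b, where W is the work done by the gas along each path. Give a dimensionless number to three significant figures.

W_a / W_b ≈ 2.21

Path (a) adiabatic: W = P₁V₁(1 − (V₁/V₂)^(γ−1))/(γ−1) → W_a/(P₁V₁) = -1.381.
Path (b) isobaric: W = P₁(V₂ − V₁) → W_b/(P₁V₁) = -0.6243.
W_a / W_b = -1.381 / -0.6243 = 2.212.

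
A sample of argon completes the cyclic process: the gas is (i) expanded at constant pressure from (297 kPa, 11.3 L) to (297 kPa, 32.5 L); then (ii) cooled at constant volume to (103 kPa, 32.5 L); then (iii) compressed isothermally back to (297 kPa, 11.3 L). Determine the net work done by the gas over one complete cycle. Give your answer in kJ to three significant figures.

Leg (i): W = PΔV = (297)(32.5 − 11.3) = 6296 J.
Leg (ii): W = 0.
Leg (iii): W = PᵢVᵢ ln(V_f/Vᵢ) = (3348) ln(11.3/32.5) = -3536 J.
W_net = 6296 − 3536 = 2760 J.

W_net ≈ 2.76 kJ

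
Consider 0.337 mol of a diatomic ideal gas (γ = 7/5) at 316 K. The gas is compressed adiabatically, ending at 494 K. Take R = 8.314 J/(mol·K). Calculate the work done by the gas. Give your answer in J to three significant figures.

Adiabatic ⇒ Q = 0, so W_by = −ΔU = nCᵥ(T₁ − T₂).
Cᵥ = 5R/2 = 20.79 J/(mol·K).
W = (0.337)(20.79)(316 − 494) = -1247 J.

W ≈ -1250 J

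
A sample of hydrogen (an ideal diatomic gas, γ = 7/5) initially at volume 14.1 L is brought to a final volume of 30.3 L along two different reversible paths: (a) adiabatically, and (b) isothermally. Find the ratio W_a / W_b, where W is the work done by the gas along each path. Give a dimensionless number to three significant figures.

W_a / W_b ≈ 0.861

Path (a) adiabatic: W = P₁V₁(1 − (V₁/V₂)^(γ−1))/(γ−1) → W_a/(P₁V₁) = 0.659.
Path (b) isothermal: W = P₁V₁ ln(V₂/V₁) → W_b/(P₁V₁) = 0.765.
W_a / W_b = 0.659 / 0.765 = 0.8615.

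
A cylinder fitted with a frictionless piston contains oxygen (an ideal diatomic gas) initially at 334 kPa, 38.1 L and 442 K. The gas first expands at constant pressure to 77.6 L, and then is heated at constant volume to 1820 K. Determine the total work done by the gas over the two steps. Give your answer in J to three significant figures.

Step 1 (isobaric): W = PΔV = (334 kPa)(77.6 − 38.1 L) = 13193 J.
Step 2 (isochoric): W = 0 (constant volume).
W_total = 13193 + 0 = 13193 J.

W_total ≈ 13200 J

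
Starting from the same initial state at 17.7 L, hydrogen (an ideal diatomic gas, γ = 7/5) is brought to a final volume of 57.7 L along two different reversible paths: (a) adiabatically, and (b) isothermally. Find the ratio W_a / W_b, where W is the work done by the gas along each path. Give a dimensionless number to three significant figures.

W_a / W_b ≈ 0.797

Path (a) adiabatic: W = P₁V₁(1 − (V₁/V₂)^(γ−1))/(γ−1) → W_a/(P₁V₁) = 0.9417.
Path (b) isothermal: W = P₁V₁ ln(V₂/V₁) → W_b/(P₁V₁) = 1.182.
W_a / W_b = 0.9417 / 1.182 = 0.7969.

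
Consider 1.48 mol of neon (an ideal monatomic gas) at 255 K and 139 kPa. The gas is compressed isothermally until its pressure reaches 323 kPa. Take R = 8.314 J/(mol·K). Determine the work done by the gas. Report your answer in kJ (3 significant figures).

Isothermal process: W = nRT ln(V₂/V₁) = nRT ln(P₁/P₂).
W = (1.48)(8.314)(255) × ln(139/323)
  = 3138 × ln(0.4303) = 3138 × -0.8432
W_by_gas = -2646 J.

W ≈ -2.65 kJ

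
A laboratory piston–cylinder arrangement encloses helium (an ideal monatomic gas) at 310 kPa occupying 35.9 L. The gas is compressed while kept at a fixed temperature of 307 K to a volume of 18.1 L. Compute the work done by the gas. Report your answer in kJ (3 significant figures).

W ≈ -7.62 kJ

Isothermal: W = nRT ln(V₂/V₁) = P₁V₁ ln(V₂/V₁).
P₁V₁ = (310 kPa)(35.9 L) = 11129 J.
W = 11129 × ln(18.1/35.9) = 11129 × -0.6848
W_by_gas = -7621 J.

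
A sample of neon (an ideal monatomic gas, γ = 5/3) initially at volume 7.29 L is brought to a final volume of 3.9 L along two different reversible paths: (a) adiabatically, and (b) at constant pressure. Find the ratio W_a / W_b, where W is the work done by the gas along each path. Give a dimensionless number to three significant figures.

Path (a) adiabatic: W = P₁V₁(1 − (V₁/V₂)^(γ−1))/(γ−1) → W_a/(P₁V₁) = -0.7761.
Path (b) isobaric: W = P₁(V₂ − V₁) → W_b/(P₁V₁) = -0.465.
W_a / W_b = -0.7761 / -0.465 = 1.669.

W_a / W_b ≈ 1.67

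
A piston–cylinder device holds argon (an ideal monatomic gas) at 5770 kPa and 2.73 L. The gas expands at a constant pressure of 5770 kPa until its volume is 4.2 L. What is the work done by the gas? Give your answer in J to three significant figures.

Isobaric: W = P ΔV.
W = (5770 kPa)(4.2 − 2.73 L) = (5770)(1.47) = 8482 J.

W ≈ 8480 J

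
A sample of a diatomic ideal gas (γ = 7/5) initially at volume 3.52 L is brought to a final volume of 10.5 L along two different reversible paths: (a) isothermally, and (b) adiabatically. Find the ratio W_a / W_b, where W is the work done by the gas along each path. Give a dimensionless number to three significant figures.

Path (a) isothermal: W = P₁V₁ ln(V₂/V₁) → W_a/(P₁V₁) = 1.093.
Path (b) adiabatic: W = P₁V₁(1 − (V₁/V₂)^(γ−1))/(γ−1) → W_b/(P₁V₁) = 0.8853.
W_a / W_b = 1.093 / 0.8853 = 1.234.

W_a / W_b ≈ 1.23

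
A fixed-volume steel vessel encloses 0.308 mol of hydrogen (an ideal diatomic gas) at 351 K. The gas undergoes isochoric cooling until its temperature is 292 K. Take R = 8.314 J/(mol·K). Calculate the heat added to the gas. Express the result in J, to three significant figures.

Constant volume ⇒ W = 0, so Q = ΔU = nCᵥΔT with Cᵥ = 5R/2 = 20.79 J/(mol·K).
ΔU = (0.308)(20.79)(292 − 351) = -377.7 J.

Q ≈ -378 J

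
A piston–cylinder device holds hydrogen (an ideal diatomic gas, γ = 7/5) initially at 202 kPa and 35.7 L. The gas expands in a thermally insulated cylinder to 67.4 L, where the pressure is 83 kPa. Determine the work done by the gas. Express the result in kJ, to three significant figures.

W ≈ 4.04 kJ

Adiabatic: W = (P₁V₁ − P₂V₂)/(γ − 1) with γ = 7/5.
P₁V₁ = 7211 J, P₂V₂ = 5594 J.
W = (7211 − 5594) / 0.4 = 4043 J.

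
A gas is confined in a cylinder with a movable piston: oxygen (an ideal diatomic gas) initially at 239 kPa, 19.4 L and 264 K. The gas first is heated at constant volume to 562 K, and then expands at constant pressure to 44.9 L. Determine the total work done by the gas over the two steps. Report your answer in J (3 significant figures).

W_total ≈ 13000 J

Step 1 (isochoric): W = 0 (constant volume).
After step 1: P = 508.8 kPa (V unchanged).
Step 2 (isobaric): W = PΔV = (508.8 kPa)(44.9 − 19.4 L) = 12974 J.
W_total = 0 + 12974 = 12974 J.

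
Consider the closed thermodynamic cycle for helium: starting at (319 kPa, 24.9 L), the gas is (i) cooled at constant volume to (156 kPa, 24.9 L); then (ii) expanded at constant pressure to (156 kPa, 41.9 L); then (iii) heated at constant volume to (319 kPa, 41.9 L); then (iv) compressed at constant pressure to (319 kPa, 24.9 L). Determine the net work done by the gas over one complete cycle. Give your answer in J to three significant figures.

Constant-volume legs do no work.
W(ii) = (156)(41.9 − 24.9) = 2652 J; W(iv) = (319)(24.9 − 41.9) = -5423 J.
W_net = 2652 − 5423 = -2771 J (the counter-clockwise enclosed area).

W_net ≈ -2770 J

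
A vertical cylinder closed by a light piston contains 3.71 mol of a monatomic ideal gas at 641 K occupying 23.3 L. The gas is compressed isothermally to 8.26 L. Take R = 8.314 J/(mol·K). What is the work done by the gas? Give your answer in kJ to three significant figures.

Isothermal: W = nRT ln(V₂/V₁).
W = (3.71)(8.314)(641) × ln(8.26/23.3)
  = 19772 × -1.037
W_by_gas = -20504 J.

W ≈ -20.5 kJ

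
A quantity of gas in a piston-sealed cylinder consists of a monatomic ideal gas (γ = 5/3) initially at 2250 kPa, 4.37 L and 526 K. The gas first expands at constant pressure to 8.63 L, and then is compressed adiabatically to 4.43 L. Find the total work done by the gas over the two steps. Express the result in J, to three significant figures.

W_total ≈ -6720 J

Step 1 (isobaric): W = PΔV = (2250 kPa)(8.63 − 4.37 L) = 9585 J.
After step 1: P = 2250 kPa, V = 8.63 L, T = 1039 K.
Step 2 (adiabatic): W = (P₁V₁ − P₂V₂)/(γ−1) = (19418 − 30288)/0.667 = -16305 J.
W_total = 9585 − 16305 = -6720 J.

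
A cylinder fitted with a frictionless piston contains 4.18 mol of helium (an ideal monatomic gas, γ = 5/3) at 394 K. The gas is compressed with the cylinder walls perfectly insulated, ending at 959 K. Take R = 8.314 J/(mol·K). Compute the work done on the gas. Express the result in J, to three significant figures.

W ≈ 29500 J

Adiabatic ⇒ Q = 0, so W_by = −ΔU = nCᵥ(T₁ − T₂).
Cᵥ = 3R/2 = 12.47 J/(mol·K).
W = (4.18)(12.47)(394 − 959) = -29453 J.
Work on gas = −W_by = 29453 J.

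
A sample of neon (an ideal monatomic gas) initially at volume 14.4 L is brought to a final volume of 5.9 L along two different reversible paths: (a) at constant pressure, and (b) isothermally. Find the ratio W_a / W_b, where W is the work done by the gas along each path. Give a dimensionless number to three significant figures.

W_a / W_b ≈ 0.662

Path (a) isobaric: W = P₁(V₂ − V₁) → W_a/(P₁V₁) = -0.5903.
Path (b) isothermal: W = P₁V₁ ln(V₂/V₁) → W_b/(P₁V₁) = -0.8923.
W_a / W_b = -0.5903 / -0.8923 = 0.6615.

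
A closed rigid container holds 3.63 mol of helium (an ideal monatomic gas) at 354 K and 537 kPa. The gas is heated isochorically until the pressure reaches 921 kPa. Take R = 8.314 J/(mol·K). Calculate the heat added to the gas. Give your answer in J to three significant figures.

Constant volume ⇒ W = 0, so Q = ΔU = nCᵥΔT with Cᵥ = 3R/2 = 12.47 J/(mol·K).
At constant V, T₂/T₁ = P₂/P₁ ⇒ ΔT = T₁(P₂/P₁ − 1) = 354·(921/537 − 1) = 253.1 K.
ΔU = (3.63)(12.47)(253.1) = 11460 J.

Q ≈ 11500 J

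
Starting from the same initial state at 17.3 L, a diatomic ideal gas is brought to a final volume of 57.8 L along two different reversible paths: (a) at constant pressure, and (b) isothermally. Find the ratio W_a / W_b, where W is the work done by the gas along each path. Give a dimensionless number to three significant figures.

W_a / W_b ≈ 1.94

Path (a) isobaric: W = P₁(V₂ − V₁) → W_a/(P₁V₁) = 2.341.
Path (b) isothermal: W = P₁V₁ ln(V₂/V₁) → W_b/(P₁V₁) = 1.206.
W_a / W_b = 2.341 / 1.206 = 1.941.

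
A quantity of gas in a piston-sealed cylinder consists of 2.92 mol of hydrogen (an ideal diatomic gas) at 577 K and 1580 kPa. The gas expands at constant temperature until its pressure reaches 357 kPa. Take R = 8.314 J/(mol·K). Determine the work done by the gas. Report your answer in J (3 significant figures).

W ≈ 20800 J

Isothermal process: W = nRT ln(V₂/V₁) = nRT ln(P₁/P₂).
W = (2.92)(8.314)(577) × ln(1580/357)
  = 14008 × ln(4.426) = 14008 × 1.487
W_by_gas = 20836 J.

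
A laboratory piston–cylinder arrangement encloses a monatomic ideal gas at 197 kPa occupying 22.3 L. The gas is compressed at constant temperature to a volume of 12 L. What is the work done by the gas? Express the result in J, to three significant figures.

W ≈ -2720 J

Isothermal: W = nRT ln(V₂/V₁) = P₁V₁ ln(V₂/V₁).
P₁V₁ = (197 kPa)(22.3 L) = 4393 J.
W = 4393 × ln(12/22.3) = 4393 × -0.6197
W_by_gas = -2722 J.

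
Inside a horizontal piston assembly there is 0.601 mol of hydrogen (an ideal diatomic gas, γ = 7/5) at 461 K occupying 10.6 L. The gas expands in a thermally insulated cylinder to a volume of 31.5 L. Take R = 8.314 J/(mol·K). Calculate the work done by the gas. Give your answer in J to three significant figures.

W ≈ 2030 J

Adiabatic: TV^(γ−1) = const with γ = 7/5.
T₂ = T₁ (V₁/V₂)^(γ−1) = 461 × (10.6/31.5)^0.4 = 461 × 0.6468 = 298.2 K.
W_by = nCᵥ(T₁ − T₂) = (0.601)(20.79)(461 − 298.2) = 2034 J.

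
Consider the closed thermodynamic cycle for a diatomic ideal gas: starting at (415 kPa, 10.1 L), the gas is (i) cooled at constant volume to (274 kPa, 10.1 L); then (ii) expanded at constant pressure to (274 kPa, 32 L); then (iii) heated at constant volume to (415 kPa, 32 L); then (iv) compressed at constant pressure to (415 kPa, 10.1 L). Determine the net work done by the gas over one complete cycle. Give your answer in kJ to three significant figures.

Constant-volume legs do no work.
W(ii) = (274)(32 − 10.1) = 6001 J; W(iv) = (415)(10.1 − 32) = -9088 J.
W_net = 6001 − 9088 = -3088 J (the counter-clockwise enclosed area).

W_net ≈ -3.09 kJ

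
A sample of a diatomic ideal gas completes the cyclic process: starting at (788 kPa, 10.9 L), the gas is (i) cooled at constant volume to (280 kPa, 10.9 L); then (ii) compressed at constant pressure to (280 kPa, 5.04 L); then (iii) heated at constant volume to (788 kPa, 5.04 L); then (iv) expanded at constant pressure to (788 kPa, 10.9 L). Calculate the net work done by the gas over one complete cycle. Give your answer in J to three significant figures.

W_net ≈ 2980 J

Constant-volume legs do no work.
W(ii) = (280)(5.04 − 10.9) = -1641 J; W(iv) = (788)(10.9 − 5.04) = 4618 J.
W_net = -1641 + 4618 = 2977 J (the clockwise enclosed area).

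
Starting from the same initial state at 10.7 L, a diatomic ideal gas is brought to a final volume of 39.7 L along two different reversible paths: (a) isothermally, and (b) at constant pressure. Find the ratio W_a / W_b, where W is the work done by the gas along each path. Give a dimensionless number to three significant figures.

Path (a) isothermal: W = P₁V₁ ln(V₂/V₁) → W_a/(P₁V₁) = 1.311.
Path (b) isobaric: W = P₁(V₂ − V₁) → W_b/(P₁V₁) = 2.71.
W_a / W_b = 1.311 / 2.71 = 0.4838.

W_a / W_b ≈ 0.484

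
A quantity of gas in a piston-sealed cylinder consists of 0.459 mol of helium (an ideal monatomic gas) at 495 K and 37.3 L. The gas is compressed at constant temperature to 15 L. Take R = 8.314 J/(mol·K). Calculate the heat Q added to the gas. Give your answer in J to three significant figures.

Q ≈ -1720 J

Isothermal ⇒ ΔU = 0, so Q = W = nRT ln(V₂/V₁).
Q = (0.459)(8.314)(495) ln(15/37.3) = 1889 × -0.9109 = -1721 J.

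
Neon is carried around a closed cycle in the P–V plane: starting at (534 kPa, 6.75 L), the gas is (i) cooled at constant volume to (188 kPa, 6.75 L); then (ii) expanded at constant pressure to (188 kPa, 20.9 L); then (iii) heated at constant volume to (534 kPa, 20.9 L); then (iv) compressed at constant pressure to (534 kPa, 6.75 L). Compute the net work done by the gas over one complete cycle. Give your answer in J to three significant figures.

W_net ≈ -4900 J

Constant-volume legs do no work.
W(ii) = (188)(20.9 − 6.75) = 2660 J; W(iv) = (534)(6.75 − 20.9) = -7556 J.
W_net = 2660 − 7556 = -4896 J (the counter-clockwise enclosed area).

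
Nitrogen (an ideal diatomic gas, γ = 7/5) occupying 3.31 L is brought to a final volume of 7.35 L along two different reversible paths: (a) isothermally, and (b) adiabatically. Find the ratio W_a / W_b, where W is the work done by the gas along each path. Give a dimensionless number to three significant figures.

W_a / W_b ≈ 1.17

Path (a) isothermal: W = P₁V₁ ln(V₂/V₁) → W_a/(P₁V₁) = 0.7978.
Path (b) adiabatic: W = P₁V₁(1 − (V₁/V₂)^(γ−1))/(γ−1) → W_b/(P₁V₁) = 0.683.
W_a / W_b = 0.7978 / 0.683 = 1.168.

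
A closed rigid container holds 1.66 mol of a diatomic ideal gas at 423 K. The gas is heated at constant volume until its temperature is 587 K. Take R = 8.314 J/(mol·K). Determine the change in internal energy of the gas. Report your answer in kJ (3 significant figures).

Constant volume ⇒ W = 0, so Q = ΔU = nCᵥΔT with Cᵥ = 5R/2 = 20.79 J/(mol·K).
ΔU = (1.66)(20.79)(587 − 423) = 5659 J.

ΔU ≈ 5.66 kJ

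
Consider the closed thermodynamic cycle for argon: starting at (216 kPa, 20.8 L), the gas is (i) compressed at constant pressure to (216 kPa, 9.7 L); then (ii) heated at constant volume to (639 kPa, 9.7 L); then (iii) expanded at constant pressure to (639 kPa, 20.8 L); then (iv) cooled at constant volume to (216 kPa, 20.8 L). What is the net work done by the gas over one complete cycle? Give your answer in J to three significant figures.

W_net ≈ 4700 J

Constant-volume legs do no work.
W(i) = (216)(9.7 − 20.8) = -2398 J; W(iii) = (639)(20.8 − 9.7) = 7093 J.
W_net = -2398 + 7093 = 4695 J (the clockwise enclosed area).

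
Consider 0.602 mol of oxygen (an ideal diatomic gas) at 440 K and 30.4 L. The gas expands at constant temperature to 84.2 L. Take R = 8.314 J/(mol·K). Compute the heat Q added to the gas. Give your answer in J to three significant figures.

Q ≈ 2240 J

Isothermal ⇒ ΔU = 0, so Q = W = nRT ln(V₂/V₁).
Q = (0.602)(8.314)(440) ln(84.2/30.4) = 2202 × 1.019 = 2244 J.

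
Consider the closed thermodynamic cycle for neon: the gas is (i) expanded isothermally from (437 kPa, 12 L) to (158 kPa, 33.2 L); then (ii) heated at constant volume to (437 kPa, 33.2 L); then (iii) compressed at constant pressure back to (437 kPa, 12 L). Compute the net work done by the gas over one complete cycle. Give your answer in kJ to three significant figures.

W_net ≈ -3.93 kJ

Leg (i): W = PᵢVᵢ ln(V_f/Vᵢ) = (5244) ln(33.2/12) = 5337 J.
Leg (ii): W = 0.
Leg (iii): W = PΔV = (437)(12 − 33.2) = -9264 J.
W_net = 5337 − 9264 = -3928 J.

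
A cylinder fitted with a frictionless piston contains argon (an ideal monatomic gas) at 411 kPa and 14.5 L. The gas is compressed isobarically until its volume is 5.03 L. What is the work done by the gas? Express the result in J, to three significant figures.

W ≈ -3890 J

Isobaric: W = P ΔV.
W = (411 kPa)(5.03 − 14.5 L) = (411)(-9.47) = -3892 J.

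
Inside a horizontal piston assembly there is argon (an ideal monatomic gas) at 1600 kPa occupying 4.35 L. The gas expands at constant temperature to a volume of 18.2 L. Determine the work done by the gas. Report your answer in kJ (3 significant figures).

Isothermal: W = nRT ln(V₂/V₁) = P₁V₁ ln(V₂/V₁).
P₁V₁ = (1600 kPa)(4.35 L) = 6960 J.
W = 6960 × ln(18.2/4.35) = 6960 × 1.431
W_by_gas = 9961 J.

W ≈ 9.96 kJ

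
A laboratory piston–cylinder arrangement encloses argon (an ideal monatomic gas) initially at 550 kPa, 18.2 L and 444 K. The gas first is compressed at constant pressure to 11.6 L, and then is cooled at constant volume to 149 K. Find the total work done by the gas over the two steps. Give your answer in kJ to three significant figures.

W_total ≈ -3.63 kJ

Step 1 (isobaric): W = PΔV = (550 kPa)(11.6 − 18.2 L) = -3630 J.
Step 2 (isochoric): W = 0 (constant volume).
W_total = -3630 + 0 = -3630 J.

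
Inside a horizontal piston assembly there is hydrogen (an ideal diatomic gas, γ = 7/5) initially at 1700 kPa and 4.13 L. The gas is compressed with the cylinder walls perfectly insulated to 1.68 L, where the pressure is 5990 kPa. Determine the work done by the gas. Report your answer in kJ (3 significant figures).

W ≈ -7.61 kJ

Adiabatic: W = (P₁V₁ − P₂V₂)/(γ − 1) with γ = 7/5.
P₁V₁ = 7021 J, P₂V₂ = 10063 J.
W = (7021 − 10063) / 0.4 = -7605 J.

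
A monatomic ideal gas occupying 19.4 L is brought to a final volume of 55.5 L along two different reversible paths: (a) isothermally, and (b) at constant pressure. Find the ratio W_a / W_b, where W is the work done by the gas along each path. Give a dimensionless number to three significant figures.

W_a / W_b ≈ 0.565

Path (a) isothermal: W = P₁V₁ ln(V₂/V₁) → W_a/(P₁V₁) = 1.051.
Path (b) isobaric: W = P₁(V₂ − V₁) → W_b/(P₁V₁) = 1.861.
W_a / W_b = 1.051 / 1.861 = 0.5649.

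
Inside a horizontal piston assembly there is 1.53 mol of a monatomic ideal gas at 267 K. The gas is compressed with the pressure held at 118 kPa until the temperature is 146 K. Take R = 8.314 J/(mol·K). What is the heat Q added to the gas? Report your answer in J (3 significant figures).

Isobaric: W = nRΔT = (1.53)(8.314)(-121) = -1539 J.
ΔU = nCᵥΔT with Cᵥ = 3R/2: ΔU = (1.53)(12.47)(-121) = -2309 J.
Q = ΔU + W = -2309 − 1539 = -3848 J.

Q ≈ -3850 J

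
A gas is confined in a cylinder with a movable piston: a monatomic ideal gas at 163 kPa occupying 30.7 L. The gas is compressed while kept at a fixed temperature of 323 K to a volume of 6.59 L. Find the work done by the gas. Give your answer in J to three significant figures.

Isothermal: W = nRT ln(V₂/V₁) = P₁V₁ ln(V₂/V₁).
P₁V₁ = (163 kPa)(30.7 L) = 5004 J.
W = 5004 × ln(6.59/30.7) = 5004 × -1.539
W_by_gas = -7700 J.

W ≈ -7700 J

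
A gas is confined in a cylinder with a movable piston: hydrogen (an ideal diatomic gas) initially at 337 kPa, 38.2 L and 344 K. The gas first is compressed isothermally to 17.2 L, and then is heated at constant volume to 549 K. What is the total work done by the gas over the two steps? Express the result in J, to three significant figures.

Step 1 (isothermal): W = P₁V₁ ln(V₂/V₁) = (12873) ln(17.2/38.2) = -10272 J.
Step 2 (isochoric): W = 0 (constant volume).
W_total = -10272 + 0 = -10272 J.

W_total ≈ -10300 J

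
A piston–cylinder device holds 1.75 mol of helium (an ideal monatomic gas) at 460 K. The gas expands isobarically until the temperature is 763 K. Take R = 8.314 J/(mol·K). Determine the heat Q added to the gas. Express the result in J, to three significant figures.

Q ≈ 11000 J

Isobaric: W = nRΔT = (1.75)(8.314)(303) = 4408 J.
ΔU = nCᵥΔT with Cᵥ = 3R/2: ΔU = (1.75)(12.47)(303) = 6613 J.
Q = ΔU + W = 6613 + 4408 = 11021 J.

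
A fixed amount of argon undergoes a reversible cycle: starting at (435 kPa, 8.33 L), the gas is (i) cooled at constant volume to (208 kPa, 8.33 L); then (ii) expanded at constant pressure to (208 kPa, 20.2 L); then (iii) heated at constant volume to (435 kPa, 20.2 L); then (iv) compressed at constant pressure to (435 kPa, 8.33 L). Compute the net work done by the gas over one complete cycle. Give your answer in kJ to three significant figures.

W_net ≈ -2.69 kJ

Constant-volume legs do no work.
W(ii) = (208)(20.2 − 8.33) = 2469 J; W(iv) = (435)(8.33 − 20.2) = -5163 J.
W_net = 2469 − 5163 = -2694 J (the counter-clockwise enclosed area).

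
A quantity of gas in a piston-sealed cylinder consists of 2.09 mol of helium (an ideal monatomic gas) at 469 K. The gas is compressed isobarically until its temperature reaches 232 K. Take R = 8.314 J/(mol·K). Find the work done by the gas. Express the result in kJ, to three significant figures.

W ≈ -4.12 kJ

Isobaric: W = P ΔV = nR ΔT.
W = (2.09)(8.314)(232 − 469) = -4118 J.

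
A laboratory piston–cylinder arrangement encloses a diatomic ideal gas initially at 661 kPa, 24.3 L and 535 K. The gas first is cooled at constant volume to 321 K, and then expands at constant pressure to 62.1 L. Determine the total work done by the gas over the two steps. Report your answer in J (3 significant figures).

W_total ≈ 15000 J

Step 1 (isochoric): W = 0 (constant volume).
After step 1: P = 396.6 kPa (V unchanged).
Step 2 (isobaric): W = PΔV = (396.6 kPa)(62.1 − 24.3 L) = 14991 J.
W_total = 0 + 14991 = 14991 J.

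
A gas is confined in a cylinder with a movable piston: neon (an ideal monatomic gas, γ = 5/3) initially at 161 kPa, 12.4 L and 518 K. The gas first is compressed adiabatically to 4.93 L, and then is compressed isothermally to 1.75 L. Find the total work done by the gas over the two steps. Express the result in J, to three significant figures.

Step 1 (adiabatic): W = (P₁V₁ − P₂V₂)/(γ−1) = (1996 − 3692)/0.667 = -2544 J.
After step 1: P = 748.9 kPa, V = 4.93 L, T = 958 K.
Step 2 (isothermal): W = P₁V₁ ln(V₂/V₁) = (3692) ln(1.75/4.93) = -3824 J.
W_total = -2544 − 3824 = -6368 J.

W_total ≈ -6370 J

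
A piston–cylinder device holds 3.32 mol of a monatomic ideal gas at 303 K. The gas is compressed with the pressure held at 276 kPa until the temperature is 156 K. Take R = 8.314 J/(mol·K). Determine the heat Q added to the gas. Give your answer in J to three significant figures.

Isobaric: W = nRΔT = (3.32)(8.314)(-147) = -4058 J.
ΔU = nCᵥΔT with Cᵥ = 3R/2: ΔU = (3.32)(12.47)(-147) = -6086 J.
Q = ΔU + W = -6086 − 4058 = -10144 J.

Q ≈ -10100 J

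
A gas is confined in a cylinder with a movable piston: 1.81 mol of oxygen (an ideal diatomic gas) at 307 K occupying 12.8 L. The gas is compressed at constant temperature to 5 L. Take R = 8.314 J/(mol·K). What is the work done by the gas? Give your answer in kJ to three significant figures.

Isothermal: W = nRT ln(V₂/V₁).
W = (1.81)(8.314)(307) × ln(5/12.8)
  = 4620 × -0.94
W_by_gas = -4343 J.

W ≈ -4.34 kJ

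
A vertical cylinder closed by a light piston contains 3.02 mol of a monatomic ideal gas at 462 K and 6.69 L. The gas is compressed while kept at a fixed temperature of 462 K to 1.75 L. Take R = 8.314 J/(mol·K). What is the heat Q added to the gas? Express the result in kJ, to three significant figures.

Q ≈ -15.6 kJ

Isothermal ⇒ ΔU = 0, so Q = W = nRT ln(V₂/V₁).
Q = (3.02)(8.314)(462) ln(1.75/6.69) = 11600 × -1.341 = -15556 J.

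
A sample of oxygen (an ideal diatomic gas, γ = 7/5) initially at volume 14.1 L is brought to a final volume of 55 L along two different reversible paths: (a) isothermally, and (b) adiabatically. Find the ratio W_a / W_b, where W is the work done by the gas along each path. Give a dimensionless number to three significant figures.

W_a / W_b ≈ 1.30

Path (a) isothermal: W = P₁V₁ ln(V₂/V₁) → W_a/(P₁V₁) = 1.361.
Path (b) adiabatic: W = P₁V₁(1 − (V₁/V₂)^(γ−1))/(γ−1) → W_b/(P₁V₁) = 1.05.
W_a / W_b = 1.361 / 1.05 = 1.297.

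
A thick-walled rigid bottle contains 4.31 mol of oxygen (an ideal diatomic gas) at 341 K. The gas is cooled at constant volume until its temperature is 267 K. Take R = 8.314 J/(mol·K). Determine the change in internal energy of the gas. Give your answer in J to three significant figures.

Constant volume ⇒ W = 0, so Q = ΔU = nCᵥΔT with Cᵥ = 5R/2 = 20.79 J/(mol·K).
ΔU = (4.31)(20.79)(267 − 341) = -6629 J.

ΔU ≈ -6630 J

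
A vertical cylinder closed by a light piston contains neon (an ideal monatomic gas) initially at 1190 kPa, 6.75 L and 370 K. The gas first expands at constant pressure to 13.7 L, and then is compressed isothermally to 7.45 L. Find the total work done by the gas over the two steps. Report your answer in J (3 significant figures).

W_total ≈ -1660 J

Step 1 (isobaric): W = PΔV = (1190 kPa)(13.7 − 6.75 L) = 8270 J.
After step 1: P = 1190 kPa, V = 13.7 L, T = 751 K.
Step 2 (isothermal): W = P₁V₁ ln(V₂/V₁) = (16303) ln(7.45/13.7) = -9931 J.
W_total = 8270 − 9931 = -1661 J.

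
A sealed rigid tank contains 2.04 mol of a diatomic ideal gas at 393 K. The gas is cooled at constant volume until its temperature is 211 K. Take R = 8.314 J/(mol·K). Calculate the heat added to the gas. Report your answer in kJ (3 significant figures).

Constant volume ⇒ W = 0, so Q = ΔU = nCᵥΔT with Cᵥ = 5R/2 = 20.79 J/(mol·K).
ΔU = (2.04)(20.79)(211 − 393) = -7717 J.

Q ≈ -7.72 kJ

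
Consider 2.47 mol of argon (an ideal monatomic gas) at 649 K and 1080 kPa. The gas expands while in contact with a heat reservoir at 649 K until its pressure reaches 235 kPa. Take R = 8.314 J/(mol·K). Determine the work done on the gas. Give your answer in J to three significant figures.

Isothermal process: W = nRT ln(V₂/V₁) = nRT ln(P₁/P₂).
W = (2.47)(8.314)(649) × ln(1080/235)
  = 13328 × ln(4.596) = 13328 × 1.525
W_by_gas = 20326 J; work on gas = −W_by = -20326 J.

W ≈ -20300 J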